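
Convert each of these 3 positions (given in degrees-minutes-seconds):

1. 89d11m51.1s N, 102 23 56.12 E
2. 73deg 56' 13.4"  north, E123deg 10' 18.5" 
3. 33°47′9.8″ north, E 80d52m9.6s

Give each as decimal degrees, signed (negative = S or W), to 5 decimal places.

1. 89.19753, 102.39892
2. 73.93706, 123.17181
3. 33.78606, 80.86933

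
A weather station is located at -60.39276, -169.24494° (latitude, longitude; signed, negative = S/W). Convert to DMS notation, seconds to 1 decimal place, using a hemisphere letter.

Latitude is negative → S; |value| = 60.392760
Latitude: whole degrees 60; 23.56560′ → 23′ and 33.936″
Longitude is negative → W; |value| = 169.244940
Lon: whole degrees 169; 14.69640′ → 14′ and 41.784″

60°23′33.9″ S, 169°14′41.8″ W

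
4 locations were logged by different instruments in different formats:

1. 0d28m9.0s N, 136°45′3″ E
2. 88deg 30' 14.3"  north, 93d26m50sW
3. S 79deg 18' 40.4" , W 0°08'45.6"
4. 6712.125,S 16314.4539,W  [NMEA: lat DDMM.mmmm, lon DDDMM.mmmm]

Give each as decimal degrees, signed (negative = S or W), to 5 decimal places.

Point 1:
  Lat: 0° + 28/60 + 9/3600 = 0 + 0.466667 + 0.002500 = 0.469167
  N → positive
  Longitude: 136° + 45/60 + 3/3600 = 136 + 0.750000 + 0.000833 = 136.750833
  E → positive
Point 2:
  Latitude: 88 + 30/60 + 14.3/3600 = 88.503972
  N → positive
  Lon: 93 + 26/60 + 50/3600 = 93.447222
  hemisphere W, so the sign is −
Point 3:
  φ: 79 + 18/60 + 40.4/3600 = 79.311222
  S → negative
  λ: 8′ + 45.6″ = 8.76000′; 0 + 8.76000/60 = 0.146000
  W ⇒ negate
Point 4:
  φ: split at 2 digits → 67° and 12.125′; 67 + 12.125/60 = 67.202083
  hemisphere S, so the sign is −
  Longitude: degrees = first 3 digits = 163, minutes = 14.4539; 163 + 14.4539/60 = 163.240898
  W ⇒ negate

1. 0.46917, 136.75083
2. 88.50397, -93.44722
3. -79.31122, -0.14600
4. -67.20208, -163.24090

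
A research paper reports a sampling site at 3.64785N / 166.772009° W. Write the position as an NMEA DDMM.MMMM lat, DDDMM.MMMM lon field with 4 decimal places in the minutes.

0338.8710,N / 16646.3205,W

φ: 3° + 0.647850 × 60 = 3° 38.871000′
λ: minutes = (166.772009 − 166) × 60 = 46.320540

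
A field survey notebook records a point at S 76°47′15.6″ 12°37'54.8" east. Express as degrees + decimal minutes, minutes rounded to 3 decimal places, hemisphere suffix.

Latitude: 47 + 15.6/60 = 47.26000′
Lon: 37 + 54.8/60 = 37.91333′

76° 47.260′ S, 12° 37.913′ E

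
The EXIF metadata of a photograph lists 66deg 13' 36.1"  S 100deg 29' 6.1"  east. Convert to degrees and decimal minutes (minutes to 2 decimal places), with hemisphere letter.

66° 13.60′ S, 100° 29.10′ E

Latitude: seconds/60 = 0.60167; minutes = 13 + 0.60167 = 13.6017
λ: seconds/60 = 0.10167; minutes = 29 + 0.10167 = 29.1017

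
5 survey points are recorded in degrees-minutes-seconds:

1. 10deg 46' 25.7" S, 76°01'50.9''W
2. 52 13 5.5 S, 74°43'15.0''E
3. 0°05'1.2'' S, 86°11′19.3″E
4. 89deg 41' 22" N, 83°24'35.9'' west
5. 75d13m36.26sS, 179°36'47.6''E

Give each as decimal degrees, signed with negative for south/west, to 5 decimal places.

1. -10.77381, -76.03081
2. -52.21819, 74.72083
3. -0.08367, 86.18869
4. 89.68944, -83.40997
5. -75.22674, 179.61322

Point 1:
  φ: 46′ + 25.7″ = 46.42833′; 10 + 46.42833/60 = 10.773806
  S ⇒ negate
  Longitude: 76° + 1/60 + 50.9/3600 = 76 + 0.016667 + 0.014139 = 76.030806
  W → negative
Point 2:
  Lat: 52° + 13/60 + 5.5/3600 = 52 + 0.216667 + 0.001528 = 52.218194
  S ⇒ negate
  λ: 43′ + 15″ = 43.25000′; 74 + 43.25000/60 = 74.720833
  E → positive
Point 3:
  φ: 5′ + 1.2″ = 5.02000′; 0 + 5.02000/60 = 0.083667
  S → negative
  λ: 86° + 11/60 + 19.3/3600 = 86 + 0.183333 + 0.005361 = 86.188694
  E ⇒ keep positive
Point 4:
  Latitude: 41′ + 22″ = 41.36667′; 89 + 41.36667/60 = 89.689444
  N ⇒ keep positive
  λ: 24′ + 35.9″ = 24.59833′; 83 + 24.59833/60 = 83.409972
  W → negative
Point 5:
  Lat: 75° + 13/60 + 36.26/3600 = 75 + 0.216667 + 0.010072 = 75.226739
  hemisphere S, so the sign is −
  Longitude: 179° + 36/60 + 47.6/3600 = 179 + 0.600000 + 0.013222 = 179.613222
  E ⇒ keep positive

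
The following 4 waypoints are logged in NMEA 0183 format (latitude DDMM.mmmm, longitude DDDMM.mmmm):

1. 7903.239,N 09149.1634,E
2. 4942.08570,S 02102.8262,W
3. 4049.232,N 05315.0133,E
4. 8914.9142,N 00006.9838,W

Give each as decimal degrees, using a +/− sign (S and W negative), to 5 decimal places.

1. 79.05398, 91.81939
2. -49.70143, -21.04710
3. 40.82053, 53.25022
4. 89.24857, -0.11640

Point 1:
  φ: split at 2 digits → 79° and 3.239′; 79 + 3.239/60 = 79.053983
  N ⇒ keep positive
  Longitude: degrees = first 3 digits = 91, minutes = 49.1634; 91 + 49.1634/60 = 91.819390
  E ⇒ keep positive
Point 2:
  φ: degrees = first 2 digits = 49, minutes = 42.0857; 49 + 42.0857/60 = 49.701428
  S → negative
  Lon: split at 3 digits → 021° and 2.8262′; 21 + 2.8262/60 = 21.047103
  hemisphere W, so the sign is −
Point 3:
  Lat: degrees = first 2 digits = 40, minutes = 49.232; 40 + 49.232/60 = 40.820533
  N ⇒ keep positive
  Longitude: split at 3 digits → 053° and 15.0133′; 53 + 15.0133/60 = 53.250222
  E ⇒ keep positive
Point 4:
  Latitude: split at 2 digits → 89° and 14.9142′; 89 + 14.9142/60 = 89.248570
  N → positive
  Longitude: split at 3 digits → 000° and 6.9838′; 0 + 6.9838/60 = 0.116397
  W ⇒ negate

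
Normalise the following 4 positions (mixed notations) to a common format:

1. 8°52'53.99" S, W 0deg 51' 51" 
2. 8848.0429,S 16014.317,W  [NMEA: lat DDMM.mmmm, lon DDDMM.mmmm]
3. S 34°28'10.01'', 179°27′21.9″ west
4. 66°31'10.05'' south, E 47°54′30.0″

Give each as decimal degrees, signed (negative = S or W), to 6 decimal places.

1. -8.881664, -0.864167
2. -88.800715, -160.238617
3. -34.469447, -179.456083
4. -66.519458, 47.908333

Point 1:
  Lat: 52′ + 53.99″ = 52.89983′; 8 + 52.89983/60 = 8.8816639
  S ⇒ negate
  λ: 51′ + 51″ = 51.85000′; 0 + 51.85000/60 = 0.8641667
  W → negative
Point 2:
  Lat: degrees = first 2 digits = 88, minutes = 48.0429; 88 + 48.0429/60 = 88.8007150
  hemisphere S, so the sign is −
  λ: degrees = first 3 digits = 160, minutes = 14.317; 160 + 14.317/60 = 160.2386167
  W → negative
Point 3:
  Latitude: 28′ + 10.01″ = 28.16683′; 34 + 28.16683/60 = 34.4694472
  S ⇒ negate
  λ: 27′ + 21.9″ = 27.36500′; 179 + 27.36500/60 = 179.4560833
  W ⇒ negate
Point 4:
  Latitude: 31′ + 10.05″ = 31.16750′; 66 + 31.16750/60 = 66.5194583
  S ⇒ negate
  λ: 47 + 54/60 + 30/3600 = 47.9083333
  E → positive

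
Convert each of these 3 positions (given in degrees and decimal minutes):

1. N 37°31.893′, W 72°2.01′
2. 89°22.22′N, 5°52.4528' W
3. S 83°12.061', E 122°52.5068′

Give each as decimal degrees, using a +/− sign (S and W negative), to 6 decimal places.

Point 1:
  Lat: 31.893′ = 0.531550°; total 37.5315500
  N → positive
  Longitude: 72 + 2.01/60 = 72.0335000
  hemisphere W, so the sign is −
Point 2:
  φ: 89 + 22.22/60 = 89.3703333
  N ⇒ keep positive
  Longitude: 5 + 52.4528/60 = 5.8742133
  W → negative
Point 3:
  Lat: 83 + 12.061/60 = 83.2010167
  S ⇒ negate
  Lon: 122 + 52.5068/60 = 122.8751133
  E ⇒ keep positive

1. 37.531550, -72.033500
2. 89.370333, -5.874213
3. -83.201017, 122.875113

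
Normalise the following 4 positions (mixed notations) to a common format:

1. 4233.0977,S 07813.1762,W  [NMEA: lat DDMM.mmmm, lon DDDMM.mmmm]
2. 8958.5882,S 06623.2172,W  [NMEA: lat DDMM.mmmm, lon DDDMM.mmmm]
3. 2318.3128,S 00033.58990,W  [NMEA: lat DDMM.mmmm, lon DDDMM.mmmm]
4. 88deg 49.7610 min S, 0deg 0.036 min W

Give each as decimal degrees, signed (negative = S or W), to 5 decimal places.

1. -42.55163, -78.21960
2. -89.97647, -66.38695
3. -23.30521, -0.55983
4. -88.82935, -0.00060

Point 1:
  Lat: degrees = first 2 digits = 42, minutes = 33.0977; 42 + 33.0977/60 = 42.551628
  S ⇒ negate
  Longitude: split at 3 digits → 078° and 13.1762′; 78 + 13.1762/60 = 78.219603
  hemisphere W, so the sign is −
Point 2:
  Lat: split at 2 digits → 89° and 58.5882′; 89 + 58.5882/60 = 89.976470
  S → negative
  Longitude: split at 3 digits → 066° and 23.2172′; 66 + 23.2172/60 = 66.386953
  hemisphere W, so the sign is −
Point 3:
  Latitude: degrees = first 2 digits = 23, minutes = 18.3128; 23 + 18.3128/60 = 23.305213
  S → negative
  λ: degrees = first 3 digits = 0, minutes = 33.5899; 0 + 33.5899/60 = 0.559832
  hemisphere W, so the sign is −
Point 4:
  φ: 49.761′ = 0.829350°; total 88.829350
  S ⇒ negate
  Longitude: 0 + 0.036/60 = 0.000600
  hemisphere W, so the sign is −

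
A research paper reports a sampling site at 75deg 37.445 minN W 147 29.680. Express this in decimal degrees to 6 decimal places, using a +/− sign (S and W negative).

75.624083, -147.494667

φ: 37.445′ = 0.624083°; total 75.6240833
N → positive
Longitude: 147 + 29.68/60 = 147.4946667
hemisphere W, so the sign is −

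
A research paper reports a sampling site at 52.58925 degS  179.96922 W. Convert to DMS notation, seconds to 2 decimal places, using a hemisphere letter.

52°35′21.30″ S, 179°58′9.19″ W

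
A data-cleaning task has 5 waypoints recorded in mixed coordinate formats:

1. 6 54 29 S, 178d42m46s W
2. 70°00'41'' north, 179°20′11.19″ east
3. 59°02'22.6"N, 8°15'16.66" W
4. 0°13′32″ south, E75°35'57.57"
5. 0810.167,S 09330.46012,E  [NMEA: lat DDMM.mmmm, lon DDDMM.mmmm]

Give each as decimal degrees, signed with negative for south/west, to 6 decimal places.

Point 1:
  Lat: 6 + 54/60 + 29/3600 = 6.9080556
  S ⇒ negate
  Longitude: 42′ + 46″ = 42.76667′; 178 + 42.76667/60 = 178.7127778
  W → negative
Point 2:
  φ: 0′ + 41″ = 0.68333′; 70 + 0.68333/60 = 70.0113889
  N → positive
  Lon: 20′ + 11.19″ = 20.18650′; 179 + 20.18650/60 = 179.3364417
  E → positive
Point 3:
  φ: 59° + 2/60 + 22.6/3600 = 59 + 0.033333 + 0.006278 = 59.0396111
  N → positive
  Longitude: 8° + 15/60 + 16.66/3600 = 8 + 0.250000 + 0.004628 = 8.2546278
  W ⇒ negate
Point 4:
  φ: 0 + 13/60 + 32/3600 = 0.2255556
  S ⇒ negate
  Longitude: 75 + 35/60 + 57.57/3600 = 75.5993250
  E ⇒ keep positive
Point 5:
  Latitude: degrees = first 2 digits = 8, minutes = 10.167; 8 + 10.167/60 = 8.1694500
  S ⇒ negate
  Longitude: degrees = first 3 digits = 93, minutes = 30.46012; 93 + 30.46012/60 = 93.5076687
  E ⇒ keep positive

1. -6.908056, -178.712778
2. 70.011389, 179.336442
3. 59.039611, -8.254628
4. -0.225556, 75.599325
5. -8.169450, 93.507669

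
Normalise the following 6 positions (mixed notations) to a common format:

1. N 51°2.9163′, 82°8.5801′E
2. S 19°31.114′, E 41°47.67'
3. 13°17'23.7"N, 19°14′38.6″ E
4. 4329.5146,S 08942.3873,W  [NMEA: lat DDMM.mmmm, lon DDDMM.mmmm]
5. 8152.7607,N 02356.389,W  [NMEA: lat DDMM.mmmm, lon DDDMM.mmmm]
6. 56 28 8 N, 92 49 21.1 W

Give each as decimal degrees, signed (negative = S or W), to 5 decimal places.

Point 1:
  φ: 2.9163′ = 0.048605°; total 51.048605
  N → positive
  λ: 8.5801′ = 0.143002°; total 82.143002
  E → positive
Point 2:
  Latitude: 19 + 31.114/60 = 19.518567
  S → negative
  λ: 41 + 47.67/60 = 41.794500
  E ⇒ keep positive
Point 3:
  Latitude: 13° + 17/60 + 23.7/3600 = 13 + 0.283333 + 0.006583 = 13.289917
  N → positive
  λ: 19° + 14/60 + 38.6/3600 = 19 + 0.233333 + 0.010722 = 19.244056
  E ⇒ keep positive
Point 4:
  Latitude: degrees = first 2 digits = 43, minutes = 29.5146; 43 + 29.5146/60 = 43.491910
  S → negative
  Longitude: degrees = first 3 digits = 89, minutes = 42.3873; 89 + 42.3873/60 = 89.706455
  W → negative
Point 5:
  Lat: degrees = first 2 digits = 81, minutes = 52.7607; 81 + 52.7607/60 = 81.879345
  N → positive
  Longitude: split at 3 digits → 023° and 56.389′; 23 + 56.389/60 = 23.939817
  hemisphere W, so the sign is −
Point 6:
  Lat: 56 + 28/60 + 8/3600 = 56.468889
  N → positive
  λ: 49′ + 21.1″ = 49.35167′; 92 + 49.35167/60 = 92.822528
  hemisphere W, so the sign is −

1. 51.04861, 82.14300
2. -19.51857, 41.79450
3. 13.28992, 19.24406
4. -43.49191, -89.70646
5. 81.87935, -23.93982
6. 56.46889, -92.82253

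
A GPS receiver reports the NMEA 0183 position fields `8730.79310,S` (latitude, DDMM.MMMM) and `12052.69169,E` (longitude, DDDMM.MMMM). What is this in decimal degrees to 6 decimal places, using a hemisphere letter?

87.513218° S, 120.878195° E

φ: split at 2 digits → 87° and 30.7931′; 87 + 30.7931/60 = 87.5132183
λ: split at 3 digits → 120° and 52.69169′; 120 + 52.69169/60 = 120.8781948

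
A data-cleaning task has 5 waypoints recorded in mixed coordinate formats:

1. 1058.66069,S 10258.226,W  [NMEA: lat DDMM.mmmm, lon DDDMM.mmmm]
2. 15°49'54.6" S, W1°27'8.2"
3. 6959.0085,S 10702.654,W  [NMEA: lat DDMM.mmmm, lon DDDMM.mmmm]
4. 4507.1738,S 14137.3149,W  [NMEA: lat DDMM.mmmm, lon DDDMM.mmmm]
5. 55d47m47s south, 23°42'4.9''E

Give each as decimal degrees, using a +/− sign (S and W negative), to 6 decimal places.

Point 1:
  Lat: split at 2 digits → 10° and 58.66069′; 10 + 58.66069/60 = 10.9776782
  S ⇒ negate
  Lon: split at 3 digits → 102° and 58.226′; 102 + 58.226/60 = 102.9704333
  W ⇒ negate
Point 2:
  Lat: 15 + 49/60 + 54.6/3600 = 15.8318333
  S → negative
  Lon: 1 + 27/60 + 8.2/3600 = 1.4522778
  W → negative
Point 3:
  Lat: split at 2 digits → 69° and 59.0085′; 69 + 59.0085/60 = 69.9834750
  S ⇒ negate
  λ: degrees = first 3 digits = 107, minutes = 2.654; 107 + 2.654/60 = 107.0442333
  W → negative
Point 4:
  φ: degrees = first 2 digits = 45, minutes = 7.1738; 45 + 7.1738/60 = 45.1195633
  hemisphere S, so the sign is −
  λ: degrees = first 3 digits = 141, minutes = 37.3149; 141 + 37.3149/60 = 141.6219150
  W → negative
Point 5:
  Lat: 55 + 47/60 + 47/3600 = 55.7963889
  hemisphere S, so the sign is −
  λ: 42′ + 4.9″ = 42.08167′; 23 + 42.08167/60 = 23.7013611
  E → positive

1. -10.977678, -102.970433
2. -15.831833, -1.452278
3. -69.983475, -107.044233
4. -45.119563, -141.621915
5. -55.796389, 23.701361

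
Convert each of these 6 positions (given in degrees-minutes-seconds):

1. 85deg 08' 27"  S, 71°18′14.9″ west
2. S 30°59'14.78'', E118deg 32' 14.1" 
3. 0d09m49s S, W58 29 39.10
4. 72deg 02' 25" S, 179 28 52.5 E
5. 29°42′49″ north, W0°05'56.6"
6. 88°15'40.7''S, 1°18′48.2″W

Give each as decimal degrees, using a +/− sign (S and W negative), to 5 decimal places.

1. -85.14083, -71.30414
2. -30.98744, 118.53725
3. -0.16361, -58.49419
4. -72.04028, 179.48125
5. 29.71361, -0.09906
6. -88.26131, -1.31339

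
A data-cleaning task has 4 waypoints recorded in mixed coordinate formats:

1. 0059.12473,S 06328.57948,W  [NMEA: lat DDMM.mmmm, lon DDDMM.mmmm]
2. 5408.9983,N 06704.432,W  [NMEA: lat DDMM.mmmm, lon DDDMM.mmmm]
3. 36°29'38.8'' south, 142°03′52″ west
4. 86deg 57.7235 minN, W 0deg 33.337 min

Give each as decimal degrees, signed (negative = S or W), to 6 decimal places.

1. -0.985412, -63.476325
2. 54.149972, -67.073867
3. -36.494111, -142.064444
4. 86.962058, -0.555617

Point 1:
  φ: degrees = first 2 digits = 0, minutes = 59.12473; 0 + 59.12473/60 = 0.9854122
  S → negative
  λ: degrees = first 3 digits = 63, minutes = 28.57948; 63 + 28.57948/60 = 63.4763247
  W ⇒ negate
Point 2:
  φ: split at 2 digits → 54° and 8.9983′; 54 + 8.9983/60 = 54.1499717
  N ⇒ keep positive
  λ: degrees = first 3 digits = 67, minutes = 4.432; 67 + 4.432/60 = 67.0738667
  W → negative
Point 3:
  Lat: 36 + 29/60 + 38.8/3600 = 36.4941111
  hemisphere S, so the sign is −
  Longitude: 142 + 3/60 + 52/3600 = 142.0644444
  W ⇒ negate
Point 4:
  φ: 86 + 57.7235/60 = 86.9620583
  N ⇒ keep positive
  Lon: 33.337′ = 0.555617°; total 0.5556167
  W → negative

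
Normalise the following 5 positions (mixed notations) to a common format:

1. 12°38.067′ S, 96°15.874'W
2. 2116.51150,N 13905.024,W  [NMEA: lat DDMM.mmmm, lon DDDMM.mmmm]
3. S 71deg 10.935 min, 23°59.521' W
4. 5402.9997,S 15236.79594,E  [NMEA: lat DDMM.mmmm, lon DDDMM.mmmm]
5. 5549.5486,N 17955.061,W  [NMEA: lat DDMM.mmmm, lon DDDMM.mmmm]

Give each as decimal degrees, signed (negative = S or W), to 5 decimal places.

1. -12.63445, -96.26457
2. 21.27519, -139.08373
3. -71.18225, -23.99202
4. -54.05000, 152.61327
5. 55.82581, -179.91768

Point 1:
  φ: 38.067′ = 0.634450°; total 12.634450
  hemisphere S, so the sign is −
  Longitude: 15.874′ = 0.264567°; total 96.264567
  W ⇒ negate
Point 2:
  φ: degrees = first 2 digits = 21, minutes = 16.5115; 21 + 16.5115/60 = 21.275192
  N ⇒ keep positive
  λ: degrees = first 3 digits = 139, minutes = 5.024; 139 + 5.024/60 = 139.083733
  W ⇒ negate
Point 3:
  Latitude: 71 + 10.935/60 = 71.182250
  S ⇒ negate
  Longitude: 59.521′ = 0.992017°; total 23.992017
  W → negative
Point 4:
  Latitude: split at 2 digits → 54° and 2.9997′; 54 + 2.9997/60 = 54.049995
  S → negative
  Longitude: split at 3 digits → 152° and 36.79594′; 152 + 36.79594/60 = 152.613266
  E ⇒ keep positive
Point 5:
  φ: split at 2 digits → 55° and 49.5486′; 55 + 49.5486/60 = 55.825810
  N → positive
  λ: split at 3 digits → 179° and 55.061′; 179 + 55.061/60 = 179.917683
  W → negative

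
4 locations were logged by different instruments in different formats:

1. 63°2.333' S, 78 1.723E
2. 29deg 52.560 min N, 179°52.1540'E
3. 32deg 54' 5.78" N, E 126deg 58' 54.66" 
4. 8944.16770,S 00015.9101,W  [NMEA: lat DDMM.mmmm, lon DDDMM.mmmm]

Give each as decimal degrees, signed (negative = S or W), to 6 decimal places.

Point 1:
  Lat: 63 + 2.333/60 = 63.0388833
  hemisphere S, so the sign is −
  Lon: 1.723′ = 0.028717°; total 78.0287167
  E → positive
Point 2:
  Latitude: 52.56′ = 0.876000°; total 29.8760000
  N → positive
  Longitude: 52.154′ = 0.869233°; total 179.8692333
  E → positive
Point 3:
  Latitude: 54′ + 5.78″ = 54.09633′; 32 + 54.09633/60 = 32.9016056
  N → positive
  Longitude: 126 + 58/60 + 54.66/3600 = 126.9818500
  E → positive
Point 4:
  Latitude: split at 2 digits → 89° and 44.1677′; 89 + 44.1677/60 = 89.7361283
  hemisphere S, so the sign is −
  λ: degrees = first 3 digits = 0, minutes = 15.9101; 0 + 15.9101/60 = 0.2651683
  hemisphere W, so the sign is −

1. -63.038883, 78.028717
2. 29.876000, 179.869233
3. 32.901606, 126.981850
4. -89.736128, -0.265168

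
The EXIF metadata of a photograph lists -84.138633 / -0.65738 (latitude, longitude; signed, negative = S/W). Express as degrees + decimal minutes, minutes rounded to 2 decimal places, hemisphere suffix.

84° 8.32′ S, 0° 39.44′ W

Latitude is negative → S; |value| = 84.138633
Lat: fractional part 0.138633 → 8.3180 minutes
Longitude is negative → W; |value| = 0.657380
Lon: minutes = (0.657380 − 0) × 60 = 39.4428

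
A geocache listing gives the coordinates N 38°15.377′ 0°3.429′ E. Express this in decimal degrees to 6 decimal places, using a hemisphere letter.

38.256283° N, 0.057150° E

Lat: 38 + 15.377/60 = 38.2562833
λ: 0 + 3.429/60 = 0.0571500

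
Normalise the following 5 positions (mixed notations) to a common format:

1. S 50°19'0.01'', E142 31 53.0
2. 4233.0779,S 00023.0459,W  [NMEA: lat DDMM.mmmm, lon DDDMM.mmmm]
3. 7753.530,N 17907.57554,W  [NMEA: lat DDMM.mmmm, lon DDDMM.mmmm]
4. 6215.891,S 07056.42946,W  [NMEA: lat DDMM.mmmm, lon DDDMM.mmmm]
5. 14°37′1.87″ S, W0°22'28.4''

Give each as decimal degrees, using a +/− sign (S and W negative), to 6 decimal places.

1. -50.316669, 142.531389
2. -42.551298, -0.384098
3. 77.892167, -179.126259
4. -62.264850, -70.940491
5. -14.617186, -0.374556

Point 1:
  Latitude: 19′ + 0.01″ = 19.00017′; 50 + 19.00017/60 = 50.3166694
  S ⇒ negate
  Longitude: 142 + 31/60 + 53/3600 = 142.5313889
  E ⇒ keep positive
Point 2:
  φ: degrees = first 2 digits = 42, minutes = 33.0779; 42 + 33.0779/60 = 42.5512983
  hemisphere S, so the sign is −
  Longitude: degrees = first 3 digits = 0, minutes = 23.0459; 0 + 23.0459/60 = 0.3840983
  W ⇒ negate
Point 3:
  φ: split at 2 digits → 77° and 53.53′; 77 + 53.53/60 = 77.8921667
  N → positive
  Lon: degrees = first 3 digits = 179, minutes = 7.57554; 179 + 7.57554/60 = 179.1262590
  W ⇒ negate
Point 4:
  Latitude: degrees = first 2 digits = 62, minutes = 15.891; 62 + 15.891/60 = 62.2648500
  S ⇒ negate
  Longitude: degrees = first 3 digits = 70, minutes = 56.42946; 70 + 56.42946/60 = 70.9404910
  W ⇒ negate
Point 5:
  Latitude: 37′ + 1.87″ = 37.03117′; 14 + 37.03117/60 = 14.6171861
  hemisphere S, so the sign is −
  Lon: 0 + 22/60 + 28.4/3600 = 0.3745556
  W → negative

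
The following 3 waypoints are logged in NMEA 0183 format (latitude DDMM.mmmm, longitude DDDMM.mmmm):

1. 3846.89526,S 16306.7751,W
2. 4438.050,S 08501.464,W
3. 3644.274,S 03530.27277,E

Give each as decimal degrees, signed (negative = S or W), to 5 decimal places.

Point 1:
  φ: split at 2 digits → 38° and 46.89526′; 38 + 46.89526/60 = 38.781588
  hemisphere S, so the sign is −
  λ: split at 3 digits → 163° and 6.7751′; 163 + 6.7751/60 = 163.112918
  W → negative
Point 2:
  Lat: degrees = first 2 digits = 44, minutes = 38.05; 44 + 38.05/60 = 44.634167
  hemisphere S, so the sign is −
  Lon: degrees = first 3 digits = 85, minutes = 1.464; 85 + 1.464/60 = 85.024400
  hemisphere W, so the sign is −
Point 3:
  φ: split at 2 digits → 36° and 44.274′; 36 + 44.274/60 = 36.737900
  hemisphere S, so the sign is −
  Longitude: degrees = first 3 digits = 35, minutes = 30.27277; 35 + 30.27277/60 = 35.504546
  E ⇒ keep positive

1. -38.78159, -163.11292
2. -44.63417, -85.02440
3. -36.73790, 35.50455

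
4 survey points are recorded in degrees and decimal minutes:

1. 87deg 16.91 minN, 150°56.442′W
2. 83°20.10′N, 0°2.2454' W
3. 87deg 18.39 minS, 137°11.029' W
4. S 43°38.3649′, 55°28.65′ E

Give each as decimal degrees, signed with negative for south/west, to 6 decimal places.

Point 1:
  Lat: 87 + 16.91/60 = 87.2818333
  N ⇒ keep positive
  Longitude: 56.442′ = 0.940700°; total 150.9407000
  hemisphere W, so the sign is −
Point 2:
  Latitude: 20.1′ = 0.335000°; total 83.3350000
  N ⇒ keep positive
  Longitude: 2.2454′ = 0.037423°; total 0.0374233
  W → negative
Point 3:
  φ: 87 + 18.39/60 = 87.3065000
  S → negative
  Longitude: 11.029′ = 0.183817°; total 137.1838167
  hemisphere W, so the sign is −
Point 4:
  Lat: 43 + 38.3649/60 = 43.6394150
  S → negative
  λ: 28.65′ = 0.477500°; total 55.4775000
  E → positive

1. 87.281833, -150.940700
2. 83.335000, -0.037423
3. -87.306500, -137.183817
4. -43.639415, 55.477500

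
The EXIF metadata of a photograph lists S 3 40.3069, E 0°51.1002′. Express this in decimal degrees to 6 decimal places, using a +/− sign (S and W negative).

Lat: 3 + 40.3069/60 = 3.6717817
S ⇒ negate
Longitude: 0 + 51.1002/60 = 0.8516700
E ⇒ keep positive

-3.671782, 0.851670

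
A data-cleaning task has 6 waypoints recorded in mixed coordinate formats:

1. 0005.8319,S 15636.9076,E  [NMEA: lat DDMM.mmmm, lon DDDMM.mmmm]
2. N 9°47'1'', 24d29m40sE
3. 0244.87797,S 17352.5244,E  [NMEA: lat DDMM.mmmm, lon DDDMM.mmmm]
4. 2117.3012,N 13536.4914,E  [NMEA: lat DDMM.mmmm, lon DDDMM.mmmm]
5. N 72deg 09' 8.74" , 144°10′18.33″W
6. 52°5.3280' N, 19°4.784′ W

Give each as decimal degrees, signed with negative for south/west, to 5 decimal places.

1. -0.09720, 156.61513
2. 9.78361, 24.49444
3. -2.74797, 173.87541
4. 21.28835, 135.60819
5. 72.15243, -144.17176
6. 52.08880, -19.07973

Point 1:
  φ: degrees = first 2 digits = 0, minutes = 5.8319; 0 + 5.8319/60 = 0.097198
  S → negative
  λ: degrees = first 3 digits = 156, minutes = 36.9076; 156 + 36.9076/60 = 156.615127
  E → positive
Point 2:
  Latitude: 9° + 47/60 + 1/3600 = 9 + 0.783333 + 0.000278 = 9.783611
  N → positive
  Longitude: 24 + 29/60 + 40/3600 = 24.494444
  E → positive
Point 3:
  Lat: split at 2 digits → 02° and 44.87797′; 2 + 44.87797/60 = 2.747966
  S → negative
  λ: degrees = first 3 digits = 173, minutes = 52.5244; 173 + 52.5244/60 = 173.875407
  E → positive
Point 4:
  Lat: degrees = first 2 digits = 21, minutes = 17.3012; 21 + 17.3012/60 = 21.288353
  N → positive
  Longitude: degrees = first 3 digits = 135, minutes = 36.4914; 135 + 36.4914/60 = 135.608190
  E ⇒ keep positive
Point 5:
  Lat: 72° + 9/60 + 8.74/3600 = 72 + 0.150000 + 0.002428 = 72.152428
  N → positive
  λ: 144 + 10/60 + 18.33/3600 = 144.171758
  W → negative
Point 6:
  Lat: 5.328′ = 0.088800°; total 52.088800
  N → positive
  Longitude: 4.784′ = 0.079733°; total 19.079733
  W ⇒ negate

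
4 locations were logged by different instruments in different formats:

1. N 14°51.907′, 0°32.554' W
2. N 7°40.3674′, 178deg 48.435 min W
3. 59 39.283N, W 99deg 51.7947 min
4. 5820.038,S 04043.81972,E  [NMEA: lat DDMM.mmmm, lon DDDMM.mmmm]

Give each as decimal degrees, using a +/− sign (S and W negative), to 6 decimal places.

Point 1:
  Lat: 51.907′ = 0.865117°; total 14.8651167
  N → positive
  Longitude: 32.554′ = 0.542567°; total 0.5425667
  W ⇒ negate
Point 2:
  Lat: 40.3674′ = 0.672790°; total 7.6727900
  N → positive
  Longitude: 178 + 48.435/60 = 178.8072500
  W ⇒ negate
Point 3:
  φ: 59 + 39.283/60 = 59.6547167
  N → positive
  Longitude: 51.7947′ = 0.863245°; total 99.8632450
  hemisphere W, so the sign is −
Point 4:
  Latitude: split at 2 digits → 58° and 20.038′; 58 + 20.038/60 = 58.3339667
  hemisphere S, so the sign is −
  λ: split at 3 digits → 040° and 43.81972′; 40 + 43.81972/60 = 40.7303287
  E → positive

1. 14.865117, -0.542567
2. 7.672790, -178.807250
3. 59.654717, -99.863245
4. -58.333967, 40.730329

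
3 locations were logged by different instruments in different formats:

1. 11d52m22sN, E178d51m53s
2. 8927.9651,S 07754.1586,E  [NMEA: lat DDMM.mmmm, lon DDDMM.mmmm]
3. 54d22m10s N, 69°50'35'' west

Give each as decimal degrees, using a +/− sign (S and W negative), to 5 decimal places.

Point 1:
  Latitude: 11 + 52/60 + 22/3600 = 11.872778
  N ⇒ keep positive
  λ: 178 + 51/60 + 53/3600 = 178.864722
  E ⇒ keep positive
Point 2:
  φ: split at 2 digits → 89° and 27.9651′; 89 + 27.9651/60 = 89.466085
  hemisphere S, so the sign is −
  λ: split at 3 digits → 077° and 54.1586′; 77 + 54.1586/60 = 77.902643
  E ⇒ keep positive
Point 3:
  φ: 22′ + 10″ = 22.16667′; 54 + 22.16667/60 = 54.369444
  N → positive
  λ: 50′ + 35″ = 50.58333′; 69 + 50.58333/60 = 69.843056
  W ⇒ negate

1. 11.87278, 178.86472
2. -89.46609, 77.90264
3. 54.36944, -69.84306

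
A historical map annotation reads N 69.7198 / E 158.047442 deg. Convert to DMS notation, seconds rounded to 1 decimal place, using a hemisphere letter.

69°43′11.3″ N, 158°02′50.8″ E

Latitude: 0.719800° → 43.18800′; 0.18800 × 60 = 11.280″
Lon: 0.047442° → 2.84652′; 0.84652 × 60 = 50.791″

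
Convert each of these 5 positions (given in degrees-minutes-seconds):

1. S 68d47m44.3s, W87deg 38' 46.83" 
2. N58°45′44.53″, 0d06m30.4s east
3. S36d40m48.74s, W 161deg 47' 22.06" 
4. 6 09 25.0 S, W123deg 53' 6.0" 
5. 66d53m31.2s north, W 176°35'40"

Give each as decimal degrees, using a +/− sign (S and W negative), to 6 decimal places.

Point 1:
  φ: 68° + 47/60 + 44.3/3600 = 68 + 0.783333 + 0.012306 = 68.7956389
  hemisphere S, so the sign is −
  λ: 38′ + 46.83″ = 38.78050′; 87 + 38.78050/60 = 87.6463417
  W → negative
Point 2:
  Lat: 58 + 45/60 + 44.53/3600 = 58.7623694
  N ⇒ keep positive
  λ: 0° + 6/60 + 30.4/3600 = 0 + 0.100000 + 0.008444 = 0.1084444
  E → positive
Point 3:
  Lat: 40′ + 48.74″ = 40.81233′; 36 + 40.81233/60 = 36.6802056
  S → negative
  Lon: 161 + 47/60 + 22.06/3600 = 161.7894611
  W ⇒ negate
Point 4:
  Lat: 6° + 9/60 + 25/3600 = 6 + 0.150000 + 0.006944 = 6.1569444
  S → negative
  Lon: 123° + 53/60 + 6/3600 = 123 + 0.883333 + 0.001667 = 123.8850000
  hemisphere W, so the sign is −
Point 5:
  Latitude: 66° + 53/60 + 31.2/3600 = 66 + 0.883333 + 0.008667 = 66.8920000
  N ⇒ keep positive
  Lon: 176 + 35/60 + 40/3600 = 176.5944444
  hemisphere W, so the sign is −

1. -68.795639, -87.646342
2. 58.762369, 0.108444
3. -36.680206, -161.789461
4. -6.156944, -123.885000
5. 66.892000, -176.594444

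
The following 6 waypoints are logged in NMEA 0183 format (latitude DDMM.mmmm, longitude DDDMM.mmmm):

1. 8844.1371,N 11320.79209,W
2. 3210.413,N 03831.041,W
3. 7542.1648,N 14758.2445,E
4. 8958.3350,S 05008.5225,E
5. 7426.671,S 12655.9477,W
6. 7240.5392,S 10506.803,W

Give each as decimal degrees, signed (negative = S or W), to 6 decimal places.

Point 1:
  φ: degrees = first 2 digits = 88, minutes = 44.1371; 88 + 44.1371/60 = 88.7356183
  N → positive
  Lon: split at 3 digits → 113° and 20.79209′; 113 + 20.79209/60 = 113.3465348
  hemisphere W, so the sign is −
Point 2:
  Latitude: split at 2 digits → 32° and 10.413′; 32 + 10.413/60 = 32.1735500
  N → positive
  Lon: degrees = first 3 digits = 38, minutes = 31.041; 38 + 31.041/60 = 38.5173500
  hemisphere W, so the sign is −
Point 3:
  Latitude: degrees = first 2 digits = 75, minutes = 42.1648; 75 + 42.1648/60 = 75.7027467
  N ⇒ keep positive
  Lon: degrees = first 3 digits = 147, minutes = 58.2445; 147 + 58.2445/60 = 147.9707417
  E ⇒ keep positive
Point 4:
  Lat: degrees = first 2 digits = 89, minutes = 58.335; 89 + 58.335/60 = 89.9722500
  S ⇒ negate
  Longitude: split at 3 digits → 050° and 8.5225′; 50 + 8.5225/60 = 50.1420417
  E ⇒ keep positive
Point 5:
  Latitude: split at 2 digits → 74° and 26.671′; 74 + 26.671/60 = 74.4445167
  hemisphere S, so the sign is −
  Lon: degrees = first 3 digits = 126, minutes = 55.9477; 126 + 55.9477/60 = 126.9324617
  hemisphere W, so the sign is −
Point 6:
  Latitude: split at 2 digits → 72° and 40.5392′; 72 + 40.5392/60 = 72.6756533
  hemisphere S, so the sign is −
  Lon: degrees = first 3 digits = 105, minutes = 6.803; 105 + 6.803/60 = 105.1133833
  W → negative

1. 88.735618, -113.346535
2. 32.173550, -38.517350
3. 75.702747, 147.970742
4. -89.972250, 50.142042
5. -74.444517, -126.932462
6. -72.675653, -105.113383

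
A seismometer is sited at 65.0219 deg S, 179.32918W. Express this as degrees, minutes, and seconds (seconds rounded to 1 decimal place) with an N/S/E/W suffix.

65°01′18.8″ S, 179°19′45.0″ W

φ: whole degrees 65; 1.31400′ → 1′ and 18.840″
λ: 0.329180 × 60 = 19.75080′ → 19′, remainder × 60 = 45.048″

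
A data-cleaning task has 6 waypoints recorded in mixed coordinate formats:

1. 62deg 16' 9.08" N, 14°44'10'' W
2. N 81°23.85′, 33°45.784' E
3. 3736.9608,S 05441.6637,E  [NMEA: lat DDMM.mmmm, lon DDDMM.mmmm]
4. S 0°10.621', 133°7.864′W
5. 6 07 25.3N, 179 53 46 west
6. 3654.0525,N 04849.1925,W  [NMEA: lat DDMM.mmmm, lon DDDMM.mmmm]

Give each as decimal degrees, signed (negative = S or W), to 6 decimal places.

1. 62.269189, -14.736111
2. 81.397500, 33.763067
3. -37.616013, 54.694395
4. -0.177017, -133.131067
5. 6.123694, -179.896111
6. 36.900875, -48.819875

Point 1:
  φ: 62° + 16/60 + 9.08/3600 = 62 + 0.266667 + 0.002522 = 62.2691889
  N ⇒ keep positive
  Lon: 44′ + 10″ = 44.16667′; 14 + 44.16667/60 = 14.7361111
  hemisphere W, so the sign is −
Point 2:
  φ: 81 + 23.85/60 = 81.3975000
  N ⇒ keep positive
  λ: 33 + 45.784/60 = 33.7630667
  E → positive
Point 3:
  Lat: degrees = first 2 digits = 37, minutes = 36.9608; 37 + 36.9608/60 = 37.6160133
  S → negative
  Longitude: degrees = first 3 digits = 54, minutes = 41.6637; 54 + 41.6637/60 = 54.6943950
  E → positive
Point 4:
  Lat: 0 + 10.621/60 = 0.1770167
  hemisphere S, so the sign is −
  λ: 7.864′ = 0.131067°; total 133.1310667
  W ⇒ negate
Point 5:
  Latitude: 6 + 7/60 + 25.3/3600 = 6.1236944
  N → positive
  λ: 179° + 53/60 + 46/3600 = 179 + 0.883333 + 0.012778 = 179.8961111
  W → negative
Point 6:
  Lat: degrees = first 2 digits = 36, minutes = 54.0525; 36 + 54.0525/60 = 36.9008750
  N → positive
  Longitude: degrees = first 3 digits = 48, minutes = 49.1925; 48 + 49.1925/60 = 48.8198750
  hemisphere W, so the sign is −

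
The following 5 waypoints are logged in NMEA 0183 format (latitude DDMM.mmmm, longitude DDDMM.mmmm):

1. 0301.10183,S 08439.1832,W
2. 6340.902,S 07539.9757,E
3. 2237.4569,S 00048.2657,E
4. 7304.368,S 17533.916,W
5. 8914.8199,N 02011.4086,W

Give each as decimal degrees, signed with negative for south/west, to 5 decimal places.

1. -3.01836, -84.65305
2. -63.68170, 75.66626
3. -22.62428, 0.80443
4. -73.07280, -175.56527
5. 89.24700, -20.19014

Point 1:
  Lat: split at 2 digits → 03° and 1.10183′; 3 + 1.10183/60 = 3.018364
  S → negative
  Lon: split at 3 digits → 084° and 39.1832′; 84 + 39.1832/60 = 84.653053
  W → negative
Point 2:
  Lat: degrees = first 2 digits = 63, minutes = 40.902; 63 + 40.902/60 = 63.681700
  S → negative
  Lon: split at 3 digits → 075° and 39.9757′; 75 + 39.9757/60 = 75.666262
  E ⇒ keep positive
Point 3:
  Lat: split at 2 digits → 22° and 37.4569′; 22 + 37.4569/60 = 22.624282
  hemisphere S, so the sign is −
  λ: degrees = first 3 digits = 0, minutes = 48.2657; 0 + 48.2657/60 = 0.804428
  E → positive
Point 4:
  φ: split at 2 digits → 73° and 4.368′; 73 + 4.368/60 = 73.072800
  S ⇒ negate
  Lon: degrees = first 3 digits = 175, minutes = 33.916; 175 + 33.916/60 = 175.565267
  hemisphere W, so the sign is −
Point 5:
  φ: degrees = first 2 digits = 89, minutes = 14.8199; 89 + 14.8199/60 = 89.246998
  N ⇒ keep positive
  λ: split at 3 digits → 020° and 11.4086′; 20 + 11.4086/60 = 20.190143
  W ⇒ negate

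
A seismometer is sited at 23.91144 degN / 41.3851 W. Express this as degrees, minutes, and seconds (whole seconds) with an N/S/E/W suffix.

φ: 0.911440° → 54.68640′; 0.68640 × 60 = 41.18″
Longitude: whole degrees 41; 23.10600′ → 23′ and 6.36″

23°54′41″ N, 41°23′6″ W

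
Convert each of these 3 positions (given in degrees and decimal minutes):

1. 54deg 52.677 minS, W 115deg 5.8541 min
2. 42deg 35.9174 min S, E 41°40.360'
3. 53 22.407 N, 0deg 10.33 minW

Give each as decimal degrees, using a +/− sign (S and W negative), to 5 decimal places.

1. -54.87795, -115.09757
2. -42.59862, 41.67267
3. 53.37345, -0.17217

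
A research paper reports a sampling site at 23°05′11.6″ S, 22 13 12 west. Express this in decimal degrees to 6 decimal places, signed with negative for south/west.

-23.086556, -22.220000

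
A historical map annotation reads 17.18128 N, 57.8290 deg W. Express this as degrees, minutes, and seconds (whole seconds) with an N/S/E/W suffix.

17°10′53″ N, 57°49′44″ W

φ: 0.181280 × 60 = 10.87680′ → 10′, remainder × 60 = 52.61″
Longitude: 0.829000° → 49.74000′; 0.74000 × 60 = 44.40″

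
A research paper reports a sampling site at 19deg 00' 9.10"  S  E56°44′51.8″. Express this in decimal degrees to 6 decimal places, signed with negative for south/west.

-19.002528, 56.747722

φ: 0′ + 9.1″ = 0.15167′; 19 + 0.15167/60 = 19.0025278
hemisphere S, so the sign is −
Lon: 44′ + 51.8″ = 44.86333′; 56 + 44.86333/60 = 56.7477222
E → positive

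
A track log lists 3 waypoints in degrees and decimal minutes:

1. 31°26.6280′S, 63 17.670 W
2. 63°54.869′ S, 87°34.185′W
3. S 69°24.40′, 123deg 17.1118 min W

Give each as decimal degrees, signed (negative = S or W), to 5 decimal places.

1. -31.44380, -63.29450
2. -63.91448, -87.56975
3. -69.40667, -123.28520

Point 1:
  Latitude: 26.628′ = 0.443800°; total 31.443800
  S ⇒ negate
  Lon: 63 + 17.67/60 = 63.294500
  W → negative
Point 2:
  Latitude: 54.869′ = 0.914483°; total 63.914483
  S ⇒ negate
  λ: 34.185′ = 0.569750°; total 87.569750
  W → negative
Point 3:
  Lat: 69 + 24.4/60 = 69.406667
  S → negative
  Longitude: 123 + 17.1118/60 = 123.285197
  W ⇒ negate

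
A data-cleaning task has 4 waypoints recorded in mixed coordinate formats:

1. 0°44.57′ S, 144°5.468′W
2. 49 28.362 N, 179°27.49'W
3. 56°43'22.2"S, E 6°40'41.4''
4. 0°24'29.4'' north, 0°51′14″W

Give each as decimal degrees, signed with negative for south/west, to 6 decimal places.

1. -0.742833, -144.091133
2. 49.472700, -179.458167
3. -56.722833, 6.678167
4. 0.408167, -0.853889

Point 1:
  Lat: 0 + 44.57/60 = 0.7428333
  S → negative
  λ: 144 + 5.468/60 = 144.0911333
  hemisphere W, so the sign is −
Point 2:
  φ: 28.362′ = 0.472700°; total 49.4727000
  N ⇒ keep positive
  Lon: 179 + 27.49/60 = 179.4581667
  W → negative
Point 3:
  Latitude: 43′ + 22.2″ = 43.37000′; 56 + 43.37000/60 = 56.7228333
  S ⇒ negate
  Lon: 40′ + 41.4″ = 40.69000′; 6 + 40.69000/60 = 6.6781667
  E ⇒ keep positive
Point 4:
  Latitude: 24′ + 29.4″ = 24.49000′; 0 + 24.49000/60 = 0.4081667
  N → positive
  Longitude: 0 + 51/60 + 14/3600 = 0.8538889
  hemisphere W, so the sign is −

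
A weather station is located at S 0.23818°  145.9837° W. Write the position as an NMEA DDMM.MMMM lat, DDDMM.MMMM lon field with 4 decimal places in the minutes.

Lat: minutes = (0.238180 − 0) × 60 = 14.290800
λ: 145° + 0.983700 × 60 = 145° 59.022000′

0014.2908,S / 14559.0220,W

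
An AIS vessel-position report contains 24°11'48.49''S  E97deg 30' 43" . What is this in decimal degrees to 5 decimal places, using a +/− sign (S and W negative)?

-24.19680, 97.51194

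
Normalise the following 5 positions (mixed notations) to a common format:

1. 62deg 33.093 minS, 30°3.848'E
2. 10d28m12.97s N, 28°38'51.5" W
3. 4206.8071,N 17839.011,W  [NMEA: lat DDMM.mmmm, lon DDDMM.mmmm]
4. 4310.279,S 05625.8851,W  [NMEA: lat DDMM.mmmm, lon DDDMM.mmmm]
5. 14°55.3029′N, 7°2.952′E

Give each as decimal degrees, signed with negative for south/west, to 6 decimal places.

1. -62.551550, 30.064133
2. 10.470269, -28.647639
3. 42.113452, -178.650183
4. -43.171317, -56.431418
5. 14.921715, 7.049200

Point 1:
  φ: 33.093′ = 0.551550°; total 62.5515500
  S → negative
  λ: 3.848′ = 0.064133°; total 30.0641333
  E → positive
Point 2:
  Lat: 10 + 28/60 + 12.97/3600 = 10.4702694
  N → positive
  λ: 28 + 38/60 + 51.5/3600 = 28.6476389
  W ⇒ negate
Point 3:
  Lat: split at 2 digits → 42° and 6.8071′; 42 + 6.8071/60 = 42.1134517
  N → positive
  Lon: split at 3 digits → 178° and 39.011′; 178 + 39.011/60 = 178.6501833
  hemisphere W, so the sign is −
Point 4:
  Lat: split at 2 digits → 43° and 10.279′; 43 + 10.279/60 = 43.1713167
  hemisphere S, so the sign is −
  Longitude: split at 3 digits → 056° and 25.8851′; 56 + 25.8851/60 = 56.4314183
  hemisphere W, so the sign is −
Point 5:
  Lat: 14 + 55.3029/60 = 14.9217150
  N ⇒ keep positive
  λ: 7 + 2.952/60 = 7.0492000
  E ⇒ keep positive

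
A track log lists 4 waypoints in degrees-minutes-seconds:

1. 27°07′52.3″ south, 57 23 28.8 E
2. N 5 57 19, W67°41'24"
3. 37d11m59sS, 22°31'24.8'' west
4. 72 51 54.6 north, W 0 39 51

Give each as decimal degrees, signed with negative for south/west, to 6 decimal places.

Point 1:
  Lat: 27 + 7/60 + 52.3/3600 = 27.1311944
  hemisphere S, so the sign is −
  Longitude: 57° + 23/60 + 28.8/3600 = 57 + 0.383333 + 0.008000 = 57.3913333
  E ⇒ keep positive
Point 2:
  Latitude: 57′ + 19″ = 57.31667′; 5 + 57.31667/60 = 5.9552778
  N ⇒ keep positive
  Longitude: 41′ + 24″ = 41.40000′; 67 + 41.40000/60 = 67.6900000
  hemisphere W, so the sign is −
Point 3:
  Latitude: 11′ + 59″ = 11.98333′; 37 + 11.98333/60 = 37.1997222
  S → negative
  Lon: 22 + 31/60 + 24.8/3600 = 22.5235556
  hemisphere W, so the sign is −
Point 4:
  φ: 72 + 51/60 + 54.6/3600 = 72.8651667
  N → positive
  Lon: 39′ + 51″ = 39.85000′; 0 + 39.85000/60 = 0.6641667
  W ⇒ negate

1. -27.131194, 57.391333
2. 5.955278, -67.690000
3. -37.199722, -22.523556
4. 72.865167, -0.664167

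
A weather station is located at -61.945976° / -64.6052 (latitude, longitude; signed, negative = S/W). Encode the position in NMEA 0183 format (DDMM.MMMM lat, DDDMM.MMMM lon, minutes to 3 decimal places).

6156.759,S / 06436.312,W

Latitude is negative → S; |value| = 61.945976
Latitude: minutes = (61.945976 − 61) × 60 = 56.75856
Longitude is negative → W; |value| = 64.605200
Longitude: 64° + 0.605200 × 60 = 64° 36.31200′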